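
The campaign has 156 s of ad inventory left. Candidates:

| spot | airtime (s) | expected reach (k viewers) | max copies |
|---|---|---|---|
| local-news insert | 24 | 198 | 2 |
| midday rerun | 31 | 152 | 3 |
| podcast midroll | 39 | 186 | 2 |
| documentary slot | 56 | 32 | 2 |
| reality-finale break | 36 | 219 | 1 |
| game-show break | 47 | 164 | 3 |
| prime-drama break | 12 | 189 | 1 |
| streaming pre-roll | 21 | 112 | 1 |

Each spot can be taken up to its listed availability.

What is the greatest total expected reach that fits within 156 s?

1102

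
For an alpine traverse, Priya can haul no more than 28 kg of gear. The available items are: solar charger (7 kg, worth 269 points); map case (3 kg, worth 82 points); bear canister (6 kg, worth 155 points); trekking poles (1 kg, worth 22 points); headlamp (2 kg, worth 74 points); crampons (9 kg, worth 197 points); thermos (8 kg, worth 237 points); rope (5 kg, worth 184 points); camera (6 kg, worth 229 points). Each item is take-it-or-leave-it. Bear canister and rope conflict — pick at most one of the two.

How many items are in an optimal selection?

Best achievable utility is 993.
solar charger + headlamp + thermos + rope + camera hits 993 at 28 kg.
All optima have 5 items.

5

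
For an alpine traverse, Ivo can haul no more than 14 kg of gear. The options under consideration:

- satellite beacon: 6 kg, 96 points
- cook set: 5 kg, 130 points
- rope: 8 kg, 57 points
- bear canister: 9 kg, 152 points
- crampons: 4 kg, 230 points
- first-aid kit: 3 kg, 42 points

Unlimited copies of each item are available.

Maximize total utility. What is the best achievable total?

690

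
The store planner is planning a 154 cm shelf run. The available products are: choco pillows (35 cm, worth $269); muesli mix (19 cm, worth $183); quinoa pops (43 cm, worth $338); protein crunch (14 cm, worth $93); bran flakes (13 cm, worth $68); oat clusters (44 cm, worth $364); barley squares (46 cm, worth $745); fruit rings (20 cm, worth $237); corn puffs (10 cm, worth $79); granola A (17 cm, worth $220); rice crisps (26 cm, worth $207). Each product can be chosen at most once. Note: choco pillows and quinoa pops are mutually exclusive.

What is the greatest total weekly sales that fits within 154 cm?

Density check — barley squares 16.20, granola A 12.94, fruit rings 11.85, muesli mix 9.63 are the best per cm.
Greedy by ratio would take muesli mix + oat clusters + barley squares + fruit rings + granola A: 146 cm used, total 1749.
The 19 cm tied up in muesli mix is better spent on rice crisps — total rises to 1773 (153 cm).

1773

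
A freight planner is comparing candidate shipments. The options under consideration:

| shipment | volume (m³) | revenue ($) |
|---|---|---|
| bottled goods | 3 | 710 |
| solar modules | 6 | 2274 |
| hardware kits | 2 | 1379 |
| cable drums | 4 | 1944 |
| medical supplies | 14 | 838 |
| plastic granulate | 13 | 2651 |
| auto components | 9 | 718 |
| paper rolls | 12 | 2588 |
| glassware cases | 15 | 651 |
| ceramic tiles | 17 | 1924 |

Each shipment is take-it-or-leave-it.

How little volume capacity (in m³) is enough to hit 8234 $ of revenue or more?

25

Need the lightest bundle worth ≥ 8234.
Taking solar modules + hardware kits + cable drums + plastic granulate gives 8248 (≥ 8234) for 25 m³.
Below 25 m³ the best achievable stays under 8234.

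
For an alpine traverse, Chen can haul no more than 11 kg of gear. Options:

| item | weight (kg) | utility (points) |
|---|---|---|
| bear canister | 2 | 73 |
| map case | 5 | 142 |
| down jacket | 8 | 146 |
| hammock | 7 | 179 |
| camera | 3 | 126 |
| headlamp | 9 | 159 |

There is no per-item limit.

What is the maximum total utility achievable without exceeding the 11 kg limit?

451

The ratio ordering already packs tightly: bear canister + 3×camera, 11 kg, 451.
Every other selection either busts 11 kg or fails to beat 451.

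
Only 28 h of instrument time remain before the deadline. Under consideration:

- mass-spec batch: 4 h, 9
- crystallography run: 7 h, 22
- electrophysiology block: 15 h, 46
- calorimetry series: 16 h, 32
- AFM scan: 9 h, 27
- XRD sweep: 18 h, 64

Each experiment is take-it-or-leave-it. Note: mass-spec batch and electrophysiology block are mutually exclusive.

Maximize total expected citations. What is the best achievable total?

91

The ratio heuristic lands on crystallography run + XRD sweep (86) but leaves 3 h idle.
Replace crystallography run with AFM scan: the trade gains 5 net, giving 91 at 27 h.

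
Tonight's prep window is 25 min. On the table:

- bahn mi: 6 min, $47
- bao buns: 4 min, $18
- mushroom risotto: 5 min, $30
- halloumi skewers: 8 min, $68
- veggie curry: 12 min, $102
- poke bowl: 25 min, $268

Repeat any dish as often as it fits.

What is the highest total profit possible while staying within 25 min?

268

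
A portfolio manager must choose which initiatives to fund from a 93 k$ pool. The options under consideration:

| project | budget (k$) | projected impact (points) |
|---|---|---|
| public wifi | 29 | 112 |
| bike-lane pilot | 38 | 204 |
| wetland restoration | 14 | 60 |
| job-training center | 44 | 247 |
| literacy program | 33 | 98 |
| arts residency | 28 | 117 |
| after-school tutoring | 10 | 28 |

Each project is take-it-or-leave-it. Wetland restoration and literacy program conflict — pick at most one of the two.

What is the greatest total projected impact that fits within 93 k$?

479

Bike-lane pilot + job-training center + after-school tutoring uses 92 of the 93 k$ and totals 479.
No other feasible combination exceeds 479.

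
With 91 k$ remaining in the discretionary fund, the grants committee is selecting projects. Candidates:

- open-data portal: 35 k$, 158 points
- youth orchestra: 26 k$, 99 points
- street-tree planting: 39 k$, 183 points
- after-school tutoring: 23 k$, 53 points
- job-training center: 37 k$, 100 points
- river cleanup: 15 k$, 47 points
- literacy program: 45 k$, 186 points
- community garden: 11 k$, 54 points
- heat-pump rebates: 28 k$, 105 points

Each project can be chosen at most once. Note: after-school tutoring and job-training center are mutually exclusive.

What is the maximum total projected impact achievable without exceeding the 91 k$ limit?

398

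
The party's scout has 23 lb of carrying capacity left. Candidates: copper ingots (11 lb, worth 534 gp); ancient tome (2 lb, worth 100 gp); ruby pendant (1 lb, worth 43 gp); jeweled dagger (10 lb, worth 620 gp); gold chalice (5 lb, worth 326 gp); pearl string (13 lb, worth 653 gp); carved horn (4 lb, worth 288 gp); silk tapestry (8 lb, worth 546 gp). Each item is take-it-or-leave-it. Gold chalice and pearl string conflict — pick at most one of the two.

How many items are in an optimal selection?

4

Optimal total is 1497.
One optimal bundle: ruby pendant + jeweled dagger + carved horn + silk tapestry (23 lb).
All optima have 4 items.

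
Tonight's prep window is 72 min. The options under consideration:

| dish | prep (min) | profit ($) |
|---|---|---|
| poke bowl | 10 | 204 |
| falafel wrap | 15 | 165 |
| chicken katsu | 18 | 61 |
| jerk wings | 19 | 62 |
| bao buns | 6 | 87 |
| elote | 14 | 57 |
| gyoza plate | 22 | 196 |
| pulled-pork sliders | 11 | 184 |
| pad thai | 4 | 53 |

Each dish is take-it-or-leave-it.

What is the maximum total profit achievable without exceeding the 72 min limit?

889

Poke bowl + falafel wrap + bao buns + gyoza plate + pulled-pork sliders + pad thai uses 68 of the 72 min and totals 889.
An exhaustive check of the 512 subsets confirms 889.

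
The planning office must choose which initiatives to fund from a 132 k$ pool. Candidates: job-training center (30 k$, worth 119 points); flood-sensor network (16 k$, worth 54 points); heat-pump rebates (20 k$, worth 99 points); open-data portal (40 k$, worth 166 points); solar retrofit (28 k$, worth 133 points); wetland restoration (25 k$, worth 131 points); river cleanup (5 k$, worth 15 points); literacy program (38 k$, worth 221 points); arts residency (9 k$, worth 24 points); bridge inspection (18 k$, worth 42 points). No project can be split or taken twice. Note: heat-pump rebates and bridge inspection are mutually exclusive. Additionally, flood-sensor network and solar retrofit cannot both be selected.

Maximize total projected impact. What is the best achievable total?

651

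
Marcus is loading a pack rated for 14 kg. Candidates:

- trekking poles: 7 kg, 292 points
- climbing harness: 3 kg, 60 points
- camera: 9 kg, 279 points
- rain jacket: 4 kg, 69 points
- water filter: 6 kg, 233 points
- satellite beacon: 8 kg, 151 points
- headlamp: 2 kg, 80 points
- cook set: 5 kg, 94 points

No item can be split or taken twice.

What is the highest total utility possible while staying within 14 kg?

525

The ratio heuristic lands on trekking poles + climbing harness + headlamp (432) but leaves 2 kg idle.
The 5 kg tied up in climbing harness and headlamp is better spent on water filter — total rises to 525 (13 kg).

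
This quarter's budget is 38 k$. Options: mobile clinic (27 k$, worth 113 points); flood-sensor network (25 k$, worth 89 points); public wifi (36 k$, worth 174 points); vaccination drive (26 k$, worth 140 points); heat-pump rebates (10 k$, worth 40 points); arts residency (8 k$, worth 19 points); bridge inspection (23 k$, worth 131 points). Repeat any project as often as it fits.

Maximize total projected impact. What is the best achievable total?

Density check — bridge inspection 5.70, vaccination drive 5.38, public wifi 4.83 are the best per k$.
Taking the top-ratio projects first gives heat-pump rebates + bridge inspection for 171 (33 k$).
The 23 k$ tied up in bridge inspection is better spent on vaccination drive — total rises to 180 (36 k$).

180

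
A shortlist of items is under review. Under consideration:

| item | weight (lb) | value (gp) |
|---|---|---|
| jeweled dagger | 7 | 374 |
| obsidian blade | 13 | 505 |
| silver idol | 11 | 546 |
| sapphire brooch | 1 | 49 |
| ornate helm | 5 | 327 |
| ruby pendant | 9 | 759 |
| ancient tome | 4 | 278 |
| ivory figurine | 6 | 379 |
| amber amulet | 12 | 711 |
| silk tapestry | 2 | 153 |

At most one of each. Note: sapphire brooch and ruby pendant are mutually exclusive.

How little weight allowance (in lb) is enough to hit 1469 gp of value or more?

20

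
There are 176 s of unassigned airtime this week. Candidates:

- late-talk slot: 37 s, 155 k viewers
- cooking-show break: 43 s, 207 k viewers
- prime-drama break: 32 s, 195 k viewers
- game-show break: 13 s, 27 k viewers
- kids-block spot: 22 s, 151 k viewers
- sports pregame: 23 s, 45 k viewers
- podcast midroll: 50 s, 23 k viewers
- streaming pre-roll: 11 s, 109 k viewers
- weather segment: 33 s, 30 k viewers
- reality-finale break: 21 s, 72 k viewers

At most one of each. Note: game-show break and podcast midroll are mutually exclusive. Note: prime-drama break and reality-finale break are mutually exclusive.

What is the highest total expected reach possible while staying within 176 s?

By expected reach per s: streaming pre-roll 9.91, kids-block spot 6.86, prime-drama break 6.09 lead.
Late-talk slot + cooking-show break + prime-drama break + kids-block spot + sports pregame + streaming pre-roll uses 168 of the 176 s and totals 862.

862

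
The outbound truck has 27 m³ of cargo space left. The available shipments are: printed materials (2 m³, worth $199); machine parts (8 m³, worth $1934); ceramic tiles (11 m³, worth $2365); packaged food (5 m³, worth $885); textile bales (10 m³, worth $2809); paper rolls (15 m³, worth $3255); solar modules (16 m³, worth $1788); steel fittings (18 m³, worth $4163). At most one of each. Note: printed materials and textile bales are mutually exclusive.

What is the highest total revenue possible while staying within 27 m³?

Density check — textile bales 280.90, machine parts 241.75, steel fittings 231.28 are the best per m³.
Taking machine parts + steel fittings: 26 m³ used, 6097 in revenue.
Runner-up textile bales + paper rolls tops out at 6064.

6097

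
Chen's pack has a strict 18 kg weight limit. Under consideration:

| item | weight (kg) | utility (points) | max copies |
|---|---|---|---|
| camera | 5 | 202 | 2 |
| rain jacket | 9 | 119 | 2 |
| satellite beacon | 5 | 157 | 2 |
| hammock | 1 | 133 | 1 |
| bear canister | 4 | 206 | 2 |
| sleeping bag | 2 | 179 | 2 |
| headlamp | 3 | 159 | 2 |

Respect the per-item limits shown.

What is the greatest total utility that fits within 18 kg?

1105

Greedy by ratio would take hammock + bear canister + 2×sleeping bag + 2×headlamp: 15 kg used, total 1015.
Dropping 2×headlamp frees 6 kg; slotting in camera + bear canister (9 kg) lifts the total to 1105 at 18 kg.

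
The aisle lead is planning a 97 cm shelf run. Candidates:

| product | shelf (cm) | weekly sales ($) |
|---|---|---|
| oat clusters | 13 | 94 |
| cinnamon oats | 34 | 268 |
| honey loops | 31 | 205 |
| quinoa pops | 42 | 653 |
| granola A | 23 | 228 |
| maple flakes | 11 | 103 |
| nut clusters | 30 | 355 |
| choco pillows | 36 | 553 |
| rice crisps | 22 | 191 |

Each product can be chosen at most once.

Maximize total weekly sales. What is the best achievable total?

Density check — quinoa pops 15.55, choco pillows 15.36, nut clusters 11.83, granola A 9.91 are the best per cm.
The ratio ordering already packs tightly: quinoa pops + maple flakes + choco pillows, 89 cm, 1309.
Next best is oat clusters + quinoa pops + choco pillows at 1300 (91 cm) — short by 9.

1309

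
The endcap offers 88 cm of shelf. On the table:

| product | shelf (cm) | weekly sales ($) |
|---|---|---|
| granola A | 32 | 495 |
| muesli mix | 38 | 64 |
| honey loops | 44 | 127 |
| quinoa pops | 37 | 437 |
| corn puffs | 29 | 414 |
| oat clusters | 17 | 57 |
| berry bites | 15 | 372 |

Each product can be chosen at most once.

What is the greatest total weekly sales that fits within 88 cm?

Filling by ratio: granola A + corn puffs + berry bites for 1281, with 12 cm left unused.
The 29 cm tied up in corn puffs is better spent on quinoa pops — total rises to 1304 (84 cm).

1304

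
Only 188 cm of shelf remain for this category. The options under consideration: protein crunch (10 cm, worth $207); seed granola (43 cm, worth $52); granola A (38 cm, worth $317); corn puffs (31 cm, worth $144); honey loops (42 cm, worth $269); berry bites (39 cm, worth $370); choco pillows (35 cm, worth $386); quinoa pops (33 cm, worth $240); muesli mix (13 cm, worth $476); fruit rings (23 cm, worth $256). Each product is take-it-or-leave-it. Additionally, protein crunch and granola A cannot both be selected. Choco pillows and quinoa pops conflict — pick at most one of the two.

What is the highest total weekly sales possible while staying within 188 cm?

By weekly sales per cm: muesli mix 36.62, protein crunch 20.70, fruit rings 11.13, choco pillows 11.03 lead.
Best packing: protein crunch + honey loops + berry bites + choco pillows + muesli mix + fruit rings — 162 cm, 1964 total.

1964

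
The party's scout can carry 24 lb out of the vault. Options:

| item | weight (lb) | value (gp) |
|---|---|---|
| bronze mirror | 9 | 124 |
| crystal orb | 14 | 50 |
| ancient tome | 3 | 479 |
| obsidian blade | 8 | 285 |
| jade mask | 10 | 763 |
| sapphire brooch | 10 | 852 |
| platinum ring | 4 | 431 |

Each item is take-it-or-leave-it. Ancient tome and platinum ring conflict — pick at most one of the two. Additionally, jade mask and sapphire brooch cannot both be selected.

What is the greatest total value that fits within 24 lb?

1616

Density check — ancient tome 159.67, platinum ring 107.75, sapphire brooch 85.20 are the best per lb.
Taking ancient tome + obsidian blade + sapphire brooch: 21 lb used, 1616 in value.
The spare 3 lb is too small for any remaining item, and no feasible exchange beats 1616.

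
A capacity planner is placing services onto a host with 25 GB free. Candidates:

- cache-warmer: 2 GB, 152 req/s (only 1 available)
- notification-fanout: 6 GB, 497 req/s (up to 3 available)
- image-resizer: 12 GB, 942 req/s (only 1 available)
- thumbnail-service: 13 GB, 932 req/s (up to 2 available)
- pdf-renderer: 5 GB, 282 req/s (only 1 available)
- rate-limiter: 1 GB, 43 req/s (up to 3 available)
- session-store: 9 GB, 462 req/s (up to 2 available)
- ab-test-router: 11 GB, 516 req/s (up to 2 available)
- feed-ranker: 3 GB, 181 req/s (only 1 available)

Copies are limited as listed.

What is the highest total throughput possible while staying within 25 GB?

1979

Ranking by ratio (throughput/GB): notification-fanout 82.83, image-resizer 78.50, cache-warmer 76.00, thumbnail-service 71.69.
A density-first pass picks cache-warmer + 3×notification-fanout + 2×rate-limiter + feed-ranker — 1910 at 25 GB.
But 2×notification-fanout + image-resizer + rate-limiter fits in 25 GB and reaches 1979.
Nothing else within 25 GB beats 1979.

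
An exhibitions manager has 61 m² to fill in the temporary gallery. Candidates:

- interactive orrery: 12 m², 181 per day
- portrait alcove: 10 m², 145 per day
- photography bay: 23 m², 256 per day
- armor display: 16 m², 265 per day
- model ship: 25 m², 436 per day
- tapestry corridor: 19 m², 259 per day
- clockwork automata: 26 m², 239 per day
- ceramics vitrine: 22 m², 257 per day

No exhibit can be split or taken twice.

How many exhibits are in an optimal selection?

3

The maximum expected visitors within 61 m² is 960.
For example armor display + model ship + tapestry corridor achieves it, using 60 m².
Every optimal selection uses 3 exhibits.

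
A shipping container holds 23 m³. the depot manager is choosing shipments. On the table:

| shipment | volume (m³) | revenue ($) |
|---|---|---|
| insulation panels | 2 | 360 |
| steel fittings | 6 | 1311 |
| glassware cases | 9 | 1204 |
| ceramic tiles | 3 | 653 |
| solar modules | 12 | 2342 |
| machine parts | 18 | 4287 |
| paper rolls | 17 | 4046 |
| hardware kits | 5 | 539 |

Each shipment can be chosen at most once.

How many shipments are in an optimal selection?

2

Best achievable revenue is 5357.
One optimal bundle: steel fittings + paper rolls (23 m³).
Every optimal selection uses 2 shipments.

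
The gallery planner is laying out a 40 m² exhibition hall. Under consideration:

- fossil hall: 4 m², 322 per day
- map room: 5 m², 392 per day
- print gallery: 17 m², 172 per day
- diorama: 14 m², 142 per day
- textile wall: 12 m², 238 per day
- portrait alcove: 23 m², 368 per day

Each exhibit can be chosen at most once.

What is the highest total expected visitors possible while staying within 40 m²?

1124

A density-first pass picks fossil hall + map room + diorama + textile wall — 1094 at 35 m².
The 14 m² tied up in diorama is better spent on print gallery — total rises to 1124 (38 m²).
The spare 2 m² is too small for any remaining exhibit, and no exchange beats 1124.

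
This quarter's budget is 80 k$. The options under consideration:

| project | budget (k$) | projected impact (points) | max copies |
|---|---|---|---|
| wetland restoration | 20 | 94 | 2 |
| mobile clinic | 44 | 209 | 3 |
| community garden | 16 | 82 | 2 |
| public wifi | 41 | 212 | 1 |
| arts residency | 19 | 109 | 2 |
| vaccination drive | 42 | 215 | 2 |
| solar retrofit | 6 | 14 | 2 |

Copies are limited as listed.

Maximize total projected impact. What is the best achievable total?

433

A density-first pass picks public wifi + 2×arts residency — 430 at 79 k$.
The 41 k$ tied up in public wifi is better spent on vaccination drive — total rises to 433 (80 k$).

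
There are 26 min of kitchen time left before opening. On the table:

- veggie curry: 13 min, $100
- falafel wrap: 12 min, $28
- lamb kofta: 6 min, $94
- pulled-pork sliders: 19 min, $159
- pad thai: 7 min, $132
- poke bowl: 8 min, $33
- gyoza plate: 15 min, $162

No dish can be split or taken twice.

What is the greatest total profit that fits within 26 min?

Best packing: veggie curry + lamb kofta + pad thai — 26 min, 326 total.
Runner-up pad thai + gyoza plate tops out at 294.

326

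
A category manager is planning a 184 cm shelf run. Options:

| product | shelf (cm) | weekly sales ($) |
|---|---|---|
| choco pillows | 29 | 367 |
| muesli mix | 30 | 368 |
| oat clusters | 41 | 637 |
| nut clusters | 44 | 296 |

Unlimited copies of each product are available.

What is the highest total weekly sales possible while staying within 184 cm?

2647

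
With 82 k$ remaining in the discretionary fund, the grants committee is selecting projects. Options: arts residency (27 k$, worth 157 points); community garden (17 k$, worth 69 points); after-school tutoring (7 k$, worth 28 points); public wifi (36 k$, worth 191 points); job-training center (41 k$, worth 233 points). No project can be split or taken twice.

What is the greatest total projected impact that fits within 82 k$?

424

Ranking by ratio (projected impact/k$): arts residency 5.81, job-training center 5.68, public wifi 5.31.
The ratio heuristic lands on arts residency + after-school tutoring + job-training center (418) but leaves 7 k$ idle.
The 34 k$ tied up in arts residency and after-school tutoring is better spent on public wifi — total rises to 424 (77 k$).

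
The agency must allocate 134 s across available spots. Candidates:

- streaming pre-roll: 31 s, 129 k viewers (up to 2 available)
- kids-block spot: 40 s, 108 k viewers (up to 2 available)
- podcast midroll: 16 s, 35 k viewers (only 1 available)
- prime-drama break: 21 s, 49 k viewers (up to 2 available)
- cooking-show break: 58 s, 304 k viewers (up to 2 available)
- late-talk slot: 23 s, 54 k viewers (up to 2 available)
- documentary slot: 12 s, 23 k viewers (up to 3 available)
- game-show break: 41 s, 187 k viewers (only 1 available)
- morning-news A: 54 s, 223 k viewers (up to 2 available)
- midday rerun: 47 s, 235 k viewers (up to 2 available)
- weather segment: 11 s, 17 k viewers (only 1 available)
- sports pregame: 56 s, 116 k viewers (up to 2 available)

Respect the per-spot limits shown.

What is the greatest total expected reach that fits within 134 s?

643

Taking podcast midroll + 2×cooking-show break: 132 s used, 643 in expected reach.
Nothing else within 134 s beats 643.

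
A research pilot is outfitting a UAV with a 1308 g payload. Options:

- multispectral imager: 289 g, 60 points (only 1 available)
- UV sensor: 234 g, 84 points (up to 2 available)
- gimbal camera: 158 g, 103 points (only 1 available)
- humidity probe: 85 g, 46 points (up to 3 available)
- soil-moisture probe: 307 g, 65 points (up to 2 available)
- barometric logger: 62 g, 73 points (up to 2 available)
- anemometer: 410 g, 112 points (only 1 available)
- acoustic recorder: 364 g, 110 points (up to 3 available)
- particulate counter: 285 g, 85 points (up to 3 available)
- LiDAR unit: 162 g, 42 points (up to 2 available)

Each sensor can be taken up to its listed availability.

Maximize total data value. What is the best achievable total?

The ratio ordering already packs tightly: 2×UV sensor + gimbal camera + 3×humidity probe + 2×barometric logger + particulate counter, 1290 g, 640.

640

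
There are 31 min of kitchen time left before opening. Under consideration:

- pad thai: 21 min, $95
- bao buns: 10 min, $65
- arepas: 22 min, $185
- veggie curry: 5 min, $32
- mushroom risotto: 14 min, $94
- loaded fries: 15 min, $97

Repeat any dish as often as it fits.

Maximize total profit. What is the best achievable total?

217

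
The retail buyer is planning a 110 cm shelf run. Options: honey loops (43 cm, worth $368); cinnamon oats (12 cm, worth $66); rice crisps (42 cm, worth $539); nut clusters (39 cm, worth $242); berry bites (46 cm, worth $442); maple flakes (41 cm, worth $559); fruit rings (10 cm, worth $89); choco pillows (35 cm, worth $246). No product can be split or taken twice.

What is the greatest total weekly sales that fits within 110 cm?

1253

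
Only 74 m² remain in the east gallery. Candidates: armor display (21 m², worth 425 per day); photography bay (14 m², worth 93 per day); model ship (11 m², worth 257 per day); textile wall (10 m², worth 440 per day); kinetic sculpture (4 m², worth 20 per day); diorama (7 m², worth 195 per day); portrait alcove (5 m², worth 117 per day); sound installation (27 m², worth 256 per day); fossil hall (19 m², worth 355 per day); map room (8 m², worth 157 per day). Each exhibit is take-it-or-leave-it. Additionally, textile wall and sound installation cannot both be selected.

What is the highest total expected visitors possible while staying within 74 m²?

1789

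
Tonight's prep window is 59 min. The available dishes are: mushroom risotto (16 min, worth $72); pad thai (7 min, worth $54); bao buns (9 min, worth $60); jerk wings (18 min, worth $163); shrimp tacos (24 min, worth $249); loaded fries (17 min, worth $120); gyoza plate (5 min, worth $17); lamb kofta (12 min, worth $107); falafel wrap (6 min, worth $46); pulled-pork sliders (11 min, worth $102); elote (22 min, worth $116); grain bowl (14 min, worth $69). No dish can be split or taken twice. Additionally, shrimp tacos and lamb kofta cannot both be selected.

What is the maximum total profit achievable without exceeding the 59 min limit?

560

The ratio ordering already packs tightly: jerk wings + shrimp tacos + falafel wrap + pulled-pork sliders, 59 min, 560.
An exhaustive check of the 4096 subsets confirms 560.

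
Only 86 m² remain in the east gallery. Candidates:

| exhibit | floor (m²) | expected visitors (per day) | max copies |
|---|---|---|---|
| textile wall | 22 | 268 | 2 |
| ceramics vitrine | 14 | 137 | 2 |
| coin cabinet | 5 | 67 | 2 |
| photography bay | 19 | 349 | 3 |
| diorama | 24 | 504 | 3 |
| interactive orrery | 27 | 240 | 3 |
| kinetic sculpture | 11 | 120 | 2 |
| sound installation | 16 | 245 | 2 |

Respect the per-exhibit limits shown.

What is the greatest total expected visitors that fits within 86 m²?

By expected visitors per m²: diorama 21.00, photography bay 18.37, sound installation 15.31, coin cabinet 13.40 lead.
A density-first pass picks 2×coin cabinet + 3×diorama — 1646 at 82 m².
The 34 m² tied up in 2×coin cabinet and diorama is better spent on 2×photography bay — total rises to 1706 (86 m²).
Every other selection either busts 86 m² or exceeds an availability limit or fails to beat 1706.

1706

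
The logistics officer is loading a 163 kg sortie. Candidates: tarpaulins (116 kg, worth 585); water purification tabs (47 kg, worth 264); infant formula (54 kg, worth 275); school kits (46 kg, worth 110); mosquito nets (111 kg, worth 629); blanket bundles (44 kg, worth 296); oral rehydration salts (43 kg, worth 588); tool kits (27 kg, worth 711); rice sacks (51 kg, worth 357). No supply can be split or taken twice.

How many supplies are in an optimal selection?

4

Best achievable people served is 1859.
water purification tabs + blanket bundles + oral rehydration salts + tool kits hits 1859 at 161 kg.
Any selection reaching 1859 contains exactly 4 supplies.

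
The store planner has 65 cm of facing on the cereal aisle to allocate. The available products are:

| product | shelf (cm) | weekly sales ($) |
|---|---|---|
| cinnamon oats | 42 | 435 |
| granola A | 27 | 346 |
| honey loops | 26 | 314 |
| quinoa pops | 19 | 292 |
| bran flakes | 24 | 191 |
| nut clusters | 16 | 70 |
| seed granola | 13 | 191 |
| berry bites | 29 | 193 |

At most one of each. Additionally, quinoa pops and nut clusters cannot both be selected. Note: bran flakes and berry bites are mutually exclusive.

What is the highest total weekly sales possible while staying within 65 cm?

The ratio ordering already packs tightly: granola A + quinoa pops + seed granola, 59 cm, 829.
Every other selection either busts 65 cm or breaks a pairing rule or fails to beat 829.

829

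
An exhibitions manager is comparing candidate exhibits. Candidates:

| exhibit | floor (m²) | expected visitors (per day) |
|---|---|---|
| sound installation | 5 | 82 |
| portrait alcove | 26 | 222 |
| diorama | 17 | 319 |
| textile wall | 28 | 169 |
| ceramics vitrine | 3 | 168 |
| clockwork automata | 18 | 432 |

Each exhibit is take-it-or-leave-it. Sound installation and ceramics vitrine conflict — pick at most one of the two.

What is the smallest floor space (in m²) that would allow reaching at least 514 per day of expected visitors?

Look for the lowest-floor combination reaching 514.
ceramics vitrine + clockwork automata reaches 600 using 21 m².
Below 21 m² the best achievable stays under 514.

21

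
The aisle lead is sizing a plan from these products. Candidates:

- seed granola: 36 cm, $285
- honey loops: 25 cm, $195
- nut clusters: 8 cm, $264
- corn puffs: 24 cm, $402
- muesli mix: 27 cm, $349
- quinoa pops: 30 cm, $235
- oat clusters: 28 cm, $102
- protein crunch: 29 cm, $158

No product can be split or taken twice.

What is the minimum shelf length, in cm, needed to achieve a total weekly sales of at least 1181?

Look for the lowest-shelf combination reaching 1181.
Taking honey loops + nut clusters + corn puffs + muesli mix gives 1210 (≥ 1181) for 84 cm.
Any bundle with less than 84 cm falls short of 1181.

84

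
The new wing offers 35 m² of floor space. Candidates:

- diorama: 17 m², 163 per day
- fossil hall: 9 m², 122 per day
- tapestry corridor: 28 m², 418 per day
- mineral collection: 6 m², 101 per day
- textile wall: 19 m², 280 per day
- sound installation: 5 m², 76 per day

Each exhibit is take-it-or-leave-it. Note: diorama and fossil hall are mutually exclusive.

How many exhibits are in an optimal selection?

2

Best achievable expected visitors is 519.
One optimal bundle: tapestry corridor + mineral collection (34 m²).
All optima have 2 exhibits.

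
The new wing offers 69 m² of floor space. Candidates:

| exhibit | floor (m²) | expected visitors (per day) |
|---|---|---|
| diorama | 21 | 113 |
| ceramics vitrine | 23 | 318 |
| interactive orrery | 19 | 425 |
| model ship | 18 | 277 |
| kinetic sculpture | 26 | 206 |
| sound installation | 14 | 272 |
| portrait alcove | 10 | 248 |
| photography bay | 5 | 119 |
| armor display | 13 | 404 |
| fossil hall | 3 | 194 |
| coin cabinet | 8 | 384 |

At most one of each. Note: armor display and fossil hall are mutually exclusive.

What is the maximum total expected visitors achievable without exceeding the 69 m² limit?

1852

Ranking by ratio (expected visitors/m²): fossil hall 64.67, coin cabinet 48.00, armor display 31.08, portrait alcove 24.80.
Taking interactive orrery + sound installation + portrait alcove + photography bay + armor display + coin cabinet: 69 m² used, 1852 in expected visitors.
Runner-up interactive orrery + model ship + portrait alcove + armor display + coin cabinet tops out at 1738.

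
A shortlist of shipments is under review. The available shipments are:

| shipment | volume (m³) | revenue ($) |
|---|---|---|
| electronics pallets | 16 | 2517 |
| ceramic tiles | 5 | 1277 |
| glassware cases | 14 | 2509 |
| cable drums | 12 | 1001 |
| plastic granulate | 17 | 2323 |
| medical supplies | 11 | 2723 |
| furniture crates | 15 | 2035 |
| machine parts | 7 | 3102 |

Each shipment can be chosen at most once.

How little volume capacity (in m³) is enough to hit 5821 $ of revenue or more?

18

Look for the lowest-volume combination reaching 5821.
medical supplies + machine parts: 5825 revenue at 18 m³.
Any bundle with less than 18 m³ falls short of 5821.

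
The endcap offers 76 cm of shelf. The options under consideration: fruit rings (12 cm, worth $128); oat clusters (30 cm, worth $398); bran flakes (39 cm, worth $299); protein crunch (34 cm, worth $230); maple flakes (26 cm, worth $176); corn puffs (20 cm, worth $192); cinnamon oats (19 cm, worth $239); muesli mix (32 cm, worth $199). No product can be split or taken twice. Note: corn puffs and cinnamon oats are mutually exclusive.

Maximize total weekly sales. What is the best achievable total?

The ratio heuristic lands on fruit rings + oat clusters + cinnamon oats (765) but leaves 15 cm idle.
Dropping fruit rings frees 12 cm; slotting in maple flakes (26 cm) lifts the total to 813 at 75 cm.
The closest alternative, oat clusters + maple flakes + corn puffs, reaches only 766.

813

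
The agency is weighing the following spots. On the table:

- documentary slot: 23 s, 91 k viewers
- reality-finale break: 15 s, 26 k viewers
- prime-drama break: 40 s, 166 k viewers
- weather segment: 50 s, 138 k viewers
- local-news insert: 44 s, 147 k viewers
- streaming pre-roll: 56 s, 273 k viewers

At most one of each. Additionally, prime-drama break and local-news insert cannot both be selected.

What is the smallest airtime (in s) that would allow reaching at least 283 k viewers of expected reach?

Minimise s subject to total expected reach ≥ 283.
reality-finale break + streaming pre-roll reaches 299 using 71 s.
No combination under 71 s hits 283.

71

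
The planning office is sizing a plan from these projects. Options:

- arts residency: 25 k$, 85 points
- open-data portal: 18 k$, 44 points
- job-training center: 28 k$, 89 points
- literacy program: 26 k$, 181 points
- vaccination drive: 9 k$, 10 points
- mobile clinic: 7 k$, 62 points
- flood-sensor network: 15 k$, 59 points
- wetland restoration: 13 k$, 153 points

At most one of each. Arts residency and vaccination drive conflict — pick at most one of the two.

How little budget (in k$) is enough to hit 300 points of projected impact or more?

39

Minimise k$ subject to total projected impact ≥ 300.
literacy program + wetland restoration reaches 334 using 39 k$.
No combination under 39 k$ hits 300.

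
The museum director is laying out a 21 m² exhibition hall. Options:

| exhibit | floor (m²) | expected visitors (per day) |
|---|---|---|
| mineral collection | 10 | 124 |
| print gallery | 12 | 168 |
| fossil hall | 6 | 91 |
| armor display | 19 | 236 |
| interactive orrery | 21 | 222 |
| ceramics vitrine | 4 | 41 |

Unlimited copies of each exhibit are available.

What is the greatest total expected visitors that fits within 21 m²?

273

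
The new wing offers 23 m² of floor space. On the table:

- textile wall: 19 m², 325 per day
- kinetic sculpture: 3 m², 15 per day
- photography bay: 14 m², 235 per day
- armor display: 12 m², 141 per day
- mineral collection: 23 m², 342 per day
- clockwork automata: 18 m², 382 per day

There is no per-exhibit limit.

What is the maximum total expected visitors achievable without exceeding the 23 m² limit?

Ranking by ratio (expected visitors/m²): clockwork automata 21.22, textile wall 17.11, photography bay 16.79.
Best packing: kinetic sculpture + clockwork automata — 21 m², 397 total.
That's the maximum — no swap from here does better than 397.

397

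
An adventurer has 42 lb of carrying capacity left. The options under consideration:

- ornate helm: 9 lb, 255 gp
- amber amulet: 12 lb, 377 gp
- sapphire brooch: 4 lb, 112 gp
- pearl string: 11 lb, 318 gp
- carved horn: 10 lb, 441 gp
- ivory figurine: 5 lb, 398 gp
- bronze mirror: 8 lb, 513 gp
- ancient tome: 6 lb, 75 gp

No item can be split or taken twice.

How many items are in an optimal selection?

5

Optimal total is 1841.
amber amulet + sapphire brooch + carved horn + ivory figurine + bronze mirror hits 1841 at 39 lb.
Any selection reaching 1841 contains exactly 5 items.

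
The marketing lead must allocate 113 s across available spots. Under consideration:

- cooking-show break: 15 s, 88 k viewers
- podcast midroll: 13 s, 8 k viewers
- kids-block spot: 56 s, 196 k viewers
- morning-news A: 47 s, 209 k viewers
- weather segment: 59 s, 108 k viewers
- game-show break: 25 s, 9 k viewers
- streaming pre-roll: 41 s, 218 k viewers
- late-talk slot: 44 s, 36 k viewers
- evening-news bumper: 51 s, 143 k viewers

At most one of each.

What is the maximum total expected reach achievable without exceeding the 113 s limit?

515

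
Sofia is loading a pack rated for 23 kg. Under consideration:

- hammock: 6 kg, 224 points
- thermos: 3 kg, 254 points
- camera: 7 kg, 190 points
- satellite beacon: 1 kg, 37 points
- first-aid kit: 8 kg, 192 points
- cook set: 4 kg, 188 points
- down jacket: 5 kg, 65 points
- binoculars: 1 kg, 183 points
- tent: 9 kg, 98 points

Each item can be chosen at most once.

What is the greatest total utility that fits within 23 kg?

By utility per kg: binoculars 183.00, thermos 84.67, cook set 47.00 lead.
Taking the top-ratio items first gives hammock + thermos + camera + satellite beacon + cook set + binoculars for 1076 (22 kg).
Dropping camera frees 7 kg; slotting in first-aid kit (8 kg) lifts the total to 1078 at 23 kg.
That's the maximum — no swap from here does better than 1078.

1078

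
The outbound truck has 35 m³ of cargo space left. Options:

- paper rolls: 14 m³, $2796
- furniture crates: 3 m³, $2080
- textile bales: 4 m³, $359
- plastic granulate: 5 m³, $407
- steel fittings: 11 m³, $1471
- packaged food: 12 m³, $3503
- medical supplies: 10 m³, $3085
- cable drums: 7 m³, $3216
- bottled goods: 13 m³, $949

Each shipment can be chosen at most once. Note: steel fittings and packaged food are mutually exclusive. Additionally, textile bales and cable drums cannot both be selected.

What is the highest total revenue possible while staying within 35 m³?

Best packing: furniture crates + packaged food + medical supplies + cable drums — 32 m³, 11884 total.
Every other selection either busts 35 m³ or breaks a pairing rule or fails to beat 11884.

11884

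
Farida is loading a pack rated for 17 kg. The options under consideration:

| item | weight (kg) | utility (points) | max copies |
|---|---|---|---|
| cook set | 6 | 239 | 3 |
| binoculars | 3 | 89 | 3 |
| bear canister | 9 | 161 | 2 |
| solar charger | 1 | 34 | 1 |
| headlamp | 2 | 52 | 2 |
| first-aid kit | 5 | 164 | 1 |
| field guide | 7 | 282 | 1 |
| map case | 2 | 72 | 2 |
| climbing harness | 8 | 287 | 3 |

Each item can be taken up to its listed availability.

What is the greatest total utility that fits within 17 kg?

665

Cook set + field guide + 2×map case uses 17 of the 17 kg and totals 665.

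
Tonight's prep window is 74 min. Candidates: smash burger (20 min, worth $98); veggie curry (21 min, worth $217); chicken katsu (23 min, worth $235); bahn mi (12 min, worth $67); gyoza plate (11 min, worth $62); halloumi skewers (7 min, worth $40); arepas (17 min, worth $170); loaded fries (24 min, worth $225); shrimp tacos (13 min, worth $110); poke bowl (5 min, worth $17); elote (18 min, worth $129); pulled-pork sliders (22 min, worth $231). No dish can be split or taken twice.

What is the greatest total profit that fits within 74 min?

732

By profit per min: pulled-pork sliders 10.50, veggie curry 10.33, chicken katsu 10.22, arepas 10.00 lead.
Greedy by ratio would take veggie curry + chicken katsu + halloumi skewers + pulled-pork sliders: 73 min used, total 723.
The 29 min tied up in halloumi skewers and pulled-pork sliders is better spent on arepas + shrimp tacos — total rises to 732 (74 min).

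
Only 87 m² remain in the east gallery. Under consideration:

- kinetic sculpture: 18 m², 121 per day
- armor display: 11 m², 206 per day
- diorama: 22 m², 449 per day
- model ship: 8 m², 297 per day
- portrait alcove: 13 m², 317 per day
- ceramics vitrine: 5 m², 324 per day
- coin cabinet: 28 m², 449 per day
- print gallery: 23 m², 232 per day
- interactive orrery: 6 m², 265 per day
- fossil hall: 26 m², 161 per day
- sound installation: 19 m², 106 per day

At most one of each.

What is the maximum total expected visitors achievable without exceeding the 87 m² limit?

2101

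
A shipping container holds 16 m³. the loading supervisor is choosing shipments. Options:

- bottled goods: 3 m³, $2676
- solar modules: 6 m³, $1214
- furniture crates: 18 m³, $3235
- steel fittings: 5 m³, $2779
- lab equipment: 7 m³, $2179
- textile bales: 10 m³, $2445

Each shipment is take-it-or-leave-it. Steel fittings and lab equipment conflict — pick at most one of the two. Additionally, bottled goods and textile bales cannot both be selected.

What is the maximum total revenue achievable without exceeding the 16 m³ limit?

6669

Bottled goods + solar modules + steel fittings uses 14 of the 16 m³ and totals 6669.
Next best is bottled goods + solar modules + lab equipment at 6069 (16 m³) — short by 600.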